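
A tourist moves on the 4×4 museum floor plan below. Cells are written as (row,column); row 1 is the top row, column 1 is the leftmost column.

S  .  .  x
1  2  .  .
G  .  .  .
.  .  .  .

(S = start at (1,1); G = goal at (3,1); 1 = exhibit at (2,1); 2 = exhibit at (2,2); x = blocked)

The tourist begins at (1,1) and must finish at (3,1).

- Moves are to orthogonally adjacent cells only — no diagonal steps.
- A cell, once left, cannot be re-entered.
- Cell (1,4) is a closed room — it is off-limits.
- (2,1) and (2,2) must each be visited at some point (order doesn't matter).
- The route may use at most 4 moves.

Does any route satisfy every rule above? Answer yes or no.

yes

One route that works: (1,1) → (2,1) → (2,2) → (3,2) → (3,1).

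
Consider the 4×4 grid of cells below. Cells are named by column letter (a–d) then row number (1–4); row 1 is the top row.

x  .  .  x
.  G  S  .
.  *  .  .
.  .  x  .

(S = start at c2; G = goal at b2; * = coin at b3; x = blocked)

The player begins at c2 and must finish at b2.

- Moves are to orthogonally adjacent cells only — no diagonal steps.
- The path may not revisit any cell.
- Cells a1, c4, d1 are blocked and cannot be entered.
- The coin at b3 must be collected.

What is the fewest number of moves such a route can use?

3

Any route passes through b3 somewhere between c2 and b2. Summing Manhattan distances along the two legs (c2 → b3 → b2) gives a lower bound of 2 + 1 = 3 moves.
A route of 3 moves achieves this: c2 → c3 → b3 → b2.
Since 3 matches the lower bound, it is optimal.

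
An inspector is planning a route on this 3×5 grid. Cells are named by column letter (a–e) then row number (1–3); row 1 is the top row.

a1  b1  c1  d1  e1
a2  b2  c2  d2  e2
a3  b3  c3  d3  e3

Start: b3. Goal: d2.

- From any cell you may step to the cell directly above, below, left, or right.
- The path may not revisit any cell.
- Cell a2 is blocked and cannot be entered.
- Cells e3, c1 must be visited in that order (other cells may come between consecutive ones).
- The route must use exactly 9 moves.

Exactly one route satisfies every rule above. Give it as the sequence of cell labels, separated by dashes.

The waypoints must appear in the order e3, c1, with no cell reused.
Route from b3: right 3 to e3, up 2 to e1, left 2 to c1, down 1 to c2, right 1 to d2 — 9 moves in all.
Check: order respected (e3 at step 3, c1 at step 7); 9 moves as required.

b3 - c3 - d3 - e3 - e2 - e1 - d1 - c1 - c2 - d2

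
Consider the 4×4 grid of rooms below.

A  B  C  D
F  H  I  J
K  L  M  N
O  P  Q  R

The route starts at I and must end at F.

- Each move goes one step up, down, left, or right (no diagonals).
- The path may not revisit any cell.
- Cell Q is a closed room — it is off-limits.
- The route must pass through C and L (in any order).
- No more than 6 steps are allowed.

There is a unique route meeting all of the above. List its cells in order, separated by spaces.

I C B H L K F

Any route must reach C and L and still end at F within 6 moves, so the order of the required stops is forced.
Route from I: up 1 to C, left 1 to B, down 2 to L, left 1 to K, up 1 to F — 6 moves in all.
Check: all required cells visited; 6 ≤ 6 moves.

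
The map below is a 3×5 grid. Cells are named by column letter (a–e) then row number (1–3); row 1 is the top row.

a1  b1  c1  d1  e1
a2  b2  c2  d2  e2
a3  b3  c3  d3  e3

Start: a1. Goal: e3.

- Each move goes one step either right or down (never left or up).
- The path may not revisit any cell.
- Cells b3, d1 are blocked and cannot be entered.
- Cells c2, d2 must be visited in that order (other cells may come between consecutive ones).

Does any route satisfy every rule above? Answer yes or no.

One route that works: a1 → a2 → b2 → c2 → d2 → d3 → e3.

yes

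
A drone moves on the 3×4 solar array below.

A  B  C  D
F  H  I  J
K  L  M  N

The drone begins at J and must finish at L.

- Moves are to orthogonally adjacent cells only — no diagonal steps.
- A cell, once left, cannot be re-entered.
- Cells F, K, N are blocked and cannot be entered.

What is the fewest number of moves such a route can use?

The Manhattan distance from J to L is |2−3| + |4−2| = 3, so at least 3 moves are needed.
A route of 3 moves achieves this: J → I → M → L.
Since 3 matches the lower bound, it is optimal.

3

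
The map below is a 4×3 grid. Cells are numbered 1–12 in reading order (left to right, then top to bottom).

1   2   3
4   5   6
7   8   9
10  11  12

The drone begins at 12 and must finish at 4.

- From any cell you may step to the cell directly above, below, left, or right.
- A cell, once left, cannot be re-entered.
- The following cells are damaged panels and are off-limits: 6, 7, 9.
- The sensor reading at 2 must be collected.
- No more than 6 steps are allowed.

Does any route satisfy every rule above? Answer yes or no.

One route that works: 12 → 11 → 8 → 5 → 2 → 1 → 4.

yes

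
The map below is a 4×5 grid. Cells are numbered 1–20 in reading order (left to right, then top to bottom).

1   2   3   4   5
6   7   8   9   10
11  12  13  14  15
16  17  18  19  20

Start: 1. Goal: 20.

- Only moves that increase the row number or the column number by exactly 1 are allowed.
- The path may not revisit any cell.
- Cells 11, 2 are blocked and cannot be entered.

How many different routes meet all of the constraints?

A right/down-only route from 1 to 20 makes exactly 3 down-moves and 4 right-moves in some order.
With no other constraints that would be C(7,3) = 35 routes.
Subtract routes through each blocked cell (inclusion–exclusion for overlaps): − through 2: 20 − through 11: 5 → 10.
That gives 10 routes.

10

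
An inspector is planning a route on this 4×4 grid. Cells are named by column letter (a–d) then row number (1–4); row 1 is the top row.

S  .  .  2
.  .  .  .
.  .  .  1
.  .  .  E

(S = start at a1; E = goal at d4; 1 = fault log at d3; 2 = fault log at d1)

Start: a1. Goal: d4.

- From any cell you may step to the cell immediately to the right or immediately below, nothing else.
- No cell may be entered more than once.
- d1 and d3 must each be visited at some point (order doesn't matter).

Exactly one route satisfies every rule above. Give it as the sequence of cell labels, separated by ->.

a1 -> b1 -> c1 -> d1 -> d2 -> d3 -> d4

Moves only go right or down, so the column and row indices never decrease.
Route from a1: 3× right (reaching d1), 3× down (reaching d4) — 6 moves in all.
Check: all required cells visited.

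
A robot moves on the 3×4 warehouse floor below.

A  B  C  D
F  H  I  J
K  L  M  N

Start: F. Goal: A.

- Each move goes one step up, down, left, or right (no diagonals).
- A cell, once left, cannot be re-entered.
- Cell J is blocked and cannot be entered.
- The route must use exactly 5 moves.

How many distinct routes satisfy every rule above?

2

Need simple routes of exactly 5 moves from F to A (Manhattan distance 1, so 2 moves are spent on a detour and 2 undoing it).
Enumerating: F K L H B A | F H I C B A.
That gives 2 routes.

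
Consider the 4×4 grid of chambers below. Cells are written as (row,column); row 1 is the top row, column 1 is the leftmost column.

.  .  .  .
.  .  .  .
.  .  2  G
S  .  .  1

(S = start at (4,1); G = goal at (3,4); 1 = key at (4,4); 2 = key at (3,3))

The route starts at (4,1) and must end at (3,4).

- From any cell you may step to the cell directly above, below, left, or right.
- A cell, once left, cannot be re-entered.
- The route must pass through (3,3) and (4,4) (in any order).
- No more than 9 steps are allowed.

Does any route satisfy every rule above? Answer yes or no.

yes

One route that works: (4,1) → (3,1) → (3,2) → (3,3) → (4,3) → (4,4) → (3,4).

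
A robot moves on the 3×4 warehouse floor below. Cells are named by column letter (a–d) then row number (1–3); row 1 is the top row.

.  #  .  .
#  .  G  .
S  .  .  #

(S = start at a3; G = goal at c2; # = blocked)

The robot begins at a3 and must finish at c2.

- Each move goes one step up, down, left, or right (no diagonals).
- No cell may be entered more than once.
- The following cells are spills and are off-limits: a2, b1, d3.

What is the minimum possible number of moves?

3

The Manhattan distance from a3 to c2 is |3−2| + |1−3| = 3, so at least 3 moves are needed.
A route of 3 moves achieves this: a3 → b3 → b2 → c2.
Since 3 matches the lower bound, it is optimal.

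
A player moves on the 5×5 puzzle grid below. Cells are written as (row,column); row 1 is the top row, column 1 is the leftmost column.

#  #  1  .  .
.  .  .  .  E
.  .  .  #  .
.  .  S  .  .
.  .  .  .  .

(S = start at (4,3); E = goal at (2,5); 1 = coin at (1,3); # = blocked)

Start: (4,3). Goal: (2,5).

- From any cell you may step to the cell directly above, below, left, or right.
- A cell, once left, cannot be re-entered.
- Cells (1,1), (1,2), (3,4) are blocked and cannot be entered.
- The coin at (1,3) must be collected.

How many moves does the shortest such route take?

Any route passes through (1,3) somewhere between (4,3) and (2,5). Summing Manhattan distances along the two legs ((4,3) → (1,3) → (2,5)) gives a lower bound of 3 + 3 = 6 moves.
A route of 6 moves achieves this: (4,3) → (3,3) → (2,3) → (1,3) → (1,4) → (2,4) → (2,5).
Since 6 matches the lower bound, it is optimal.

6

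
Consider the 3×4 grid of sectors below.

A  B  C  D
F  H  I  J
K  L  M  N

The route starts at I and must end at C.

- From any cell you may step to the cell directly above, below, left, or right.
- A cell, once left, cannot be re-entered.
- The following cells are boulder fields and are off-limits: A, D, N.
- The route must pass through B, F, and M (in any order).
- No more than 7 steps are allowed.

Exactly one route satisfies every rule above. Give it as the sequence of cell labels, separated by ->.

I -> M -> L -> K -> F -> H -> B -> C

The 7-move cap with required stops at B, F, M leaves no slack for detours.
Route from I: down 1 to M, left 2 to K, up 1 to F, right 1 to H, up 1 to B, right 1 to C — 7 moves in all.
Check: all required cells visited; 7 ≤ 7 moves.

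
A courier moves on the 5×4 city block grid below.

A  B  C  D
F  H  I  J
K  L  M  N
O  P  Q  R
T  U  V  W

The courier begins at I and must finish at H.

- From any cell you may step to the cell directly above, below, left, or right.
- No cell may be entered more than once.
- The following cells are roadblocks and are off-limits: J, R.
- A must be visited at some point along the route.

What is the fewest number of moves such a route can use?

Any route passes through A somewhere between I and H. Summing Manhattan distances along the two legs (I → A → H) gives a lower bound of 3 + 2 = 5 moves.
A route of 5 moves achieves this: I → C → B → A → F → H.
Since 5 matches the lower bound, it is optimal.

5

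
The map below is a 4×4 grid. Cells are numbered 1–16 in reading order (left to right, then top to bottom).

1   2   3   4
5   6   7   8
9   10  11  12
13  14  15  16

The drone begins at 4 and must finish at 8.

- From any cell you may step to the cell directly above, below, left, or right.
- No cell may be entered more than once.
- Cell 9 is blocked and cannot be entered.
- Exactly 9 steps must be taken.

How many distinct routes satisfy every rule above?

12

Need simple routes of exactly 9 moves from 4 to 8 (Manhattan distance 1, so 4 moves are spent on a detour and 4 undoing it).
Branch systematically from the start, pruning whenever the remaining move budget drops below the Manhattan distance to 8 or differs from it in parity. Every completion starts via 3: 12 (no valid completion starts via 8).
That gives 12 routes.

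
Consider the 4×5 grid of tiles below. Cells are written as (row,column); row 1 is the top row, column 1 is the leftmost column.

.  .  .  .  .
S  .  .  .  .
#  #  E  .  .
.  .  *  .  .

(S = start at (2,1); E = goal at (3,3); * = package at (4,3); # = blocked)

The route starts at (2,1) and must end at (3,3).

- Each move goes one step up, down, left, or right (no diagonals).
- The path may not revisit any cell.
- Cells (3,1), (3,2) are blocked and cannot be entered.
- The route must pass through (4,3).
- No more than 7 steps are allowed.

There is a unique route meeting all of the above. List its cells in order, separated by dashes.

The budget equals the shortest possible length, so every move has to be on a shortest route through the required cells.
Route from (2,1): right 3 to (2,4), down 2 to (4,4), left 1 to (4,3), up 1 to (3,3) — 7 moves in all.
Check: all required cells visited; 7 ≤ 7 moves.

(2,1) - (2,2) - (2,3) - (2,4) - (3,4) - (4,4) - (4,3) - (3,3)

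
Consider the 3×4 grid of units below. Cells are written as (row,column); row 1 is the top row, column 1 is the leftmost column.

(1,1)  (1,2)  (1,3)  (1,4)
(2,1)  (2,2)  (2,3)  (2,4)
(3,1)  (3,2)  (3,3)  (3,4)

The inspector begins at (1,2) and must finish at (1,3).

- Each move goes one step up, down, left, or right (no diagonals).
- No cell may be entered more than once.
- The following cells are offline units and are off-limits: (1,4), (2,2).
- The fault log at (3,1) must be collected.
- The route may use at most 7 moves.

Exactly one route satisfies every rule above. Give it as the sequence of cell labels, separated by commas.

The 7-move cap with required stops at (3,1) leaves no slack for detours.
Route from (1,2): left 1 to (1,1), down 2 to (3,1), right 2 to (3,3), up 2 to (1,3) — 7 moves in all.
Check: all required cells visited; 7 ≤ 7 moves.

(1,2), (1,1), (2,1), (3,1), (3,2), (3,3), (2,3), (1,3)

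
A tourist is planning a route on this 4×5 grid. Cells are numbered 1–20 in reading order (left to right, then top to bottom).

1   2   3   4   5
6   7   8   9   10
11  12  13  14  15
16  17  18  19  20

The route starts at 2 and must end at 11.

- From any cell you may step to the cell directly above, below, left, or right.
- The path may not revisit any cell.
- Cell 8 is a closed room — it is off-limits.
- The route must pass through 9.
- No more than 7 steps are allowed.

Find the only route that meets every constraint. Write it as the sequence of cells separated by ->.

The 7-move cap with required stops at 9 leaves no slack for detours.
Route from 2: 2× right (reaching 4), 2× down (reaching 14), 3× left (reaching 11) — 7 moves in all.
Check: all required cells visited; 7 ≤ 7 moves.

2 -> 3 -> 4 -> 9 -> 14 -> 13 -> 12 -> 11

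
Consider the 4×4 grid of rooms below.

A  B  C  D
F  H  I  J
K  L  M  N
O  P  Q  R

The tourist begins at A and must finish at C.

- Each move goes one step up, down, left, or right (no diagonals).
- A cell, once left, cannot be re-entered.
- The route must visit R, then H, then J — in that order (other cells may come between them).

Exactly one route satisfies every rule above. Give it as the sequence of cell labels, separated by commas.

A, F, K, O, P, Q, R, N, M, L, H, I, J, D, C

The waypoints must appear in the order R, H, J, with no cell reused.
Route from A: 3× down (reaching O), 3× right (reaching R), up to N, 2× left (reaching L), up to H, 2× right (reaching J), up to D, left to C — 14 moves in all.
Check: order respected (R at step 6, H at step 10, J at step 12).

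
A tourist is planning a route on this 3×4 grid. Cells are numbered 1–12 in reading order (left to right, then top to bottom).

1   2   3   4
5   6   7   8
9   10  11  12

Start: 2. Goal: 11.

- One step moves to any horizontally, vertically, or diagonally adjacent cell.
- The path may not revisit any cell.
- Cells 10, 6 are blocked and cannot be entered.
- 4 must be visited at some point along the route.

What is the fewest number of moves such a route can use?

4

Any route passes through 4 somewhere between 2 and 11. Summing Chebyshev distances along the two legs (2 → 4 → 11) gives a lower bound of 2 + 2 = 4 moves.
A route of 4 moves achieves this: 2 → 3 → 4 → 7 → 11.
Since 4 matches the lower bound, it is optimal.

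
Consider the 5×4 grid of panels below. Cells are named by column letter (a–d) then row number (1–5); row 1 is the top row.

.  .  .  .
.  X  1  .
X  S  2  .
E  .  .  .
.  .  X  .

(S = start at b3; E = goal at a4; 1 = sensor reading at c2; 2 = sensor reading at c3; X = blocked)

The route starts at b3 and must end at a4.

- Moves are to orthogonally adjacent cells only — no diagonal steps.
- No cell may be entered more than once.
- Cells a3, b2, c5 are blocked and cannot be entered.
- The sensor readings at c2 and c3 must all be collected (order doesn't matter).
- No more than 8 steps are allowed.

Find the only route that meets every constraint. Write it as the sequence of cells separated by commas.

The 8-move cap with required stops at c2, c3 leaves no slack for detours.
Route from b3: right 1 to c3, up 1 to c2, right 1 to d2, down 2 to d4, left 3 to a4 — 8 moves in all.
Check: all required cells visited; 8 ≤ 8 moves.

b3, c3, c2, d2, d3, d4, c4, b4, a4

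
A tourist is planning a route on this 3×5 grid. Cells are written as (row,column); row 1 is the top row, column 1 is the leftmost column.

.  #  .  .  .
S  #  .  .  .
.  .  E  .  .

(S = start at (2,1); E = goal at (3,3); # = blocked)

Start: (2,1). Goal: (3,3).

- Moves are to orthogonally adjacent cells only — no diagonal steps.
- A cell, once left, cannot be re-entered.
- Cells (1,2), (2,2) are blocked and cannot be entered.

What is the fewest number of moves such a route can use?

The Manhattan distance from (2,1) to (3,3) is |2−3| + |1−3| = 3, so at least 3 moves are needed.
A route of 3 moves achieves this: (2,1) → (3,1) → (3,2) → (3,3).
Since 3 matches the lower bound, it is optimal.

3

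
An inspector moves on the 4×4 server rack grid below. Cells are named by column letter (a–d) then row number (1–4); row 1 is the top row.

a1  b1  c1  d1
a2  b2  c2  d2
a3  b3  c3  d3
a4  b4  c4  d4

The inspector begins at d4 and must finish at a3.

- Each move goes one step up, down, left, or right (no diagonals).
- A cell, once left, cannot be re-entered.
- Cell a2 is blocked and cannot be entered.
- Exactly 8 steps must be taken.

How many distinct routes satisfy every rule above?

Need simple routes of exactly 8 moves from d4 to a3 (Manhattan distance 4, so 2 moves are spent on a detour and 2 undoing it).
Branch systematically from the start, pruning whenever the remaining move budget drops below the Manhattan distance to a3 or differs from it in parity. Grouping the completions by first move — via d3: 10; via c4: 3 — and summing: 10 + 3 = 13.
That gives 13 routes.

13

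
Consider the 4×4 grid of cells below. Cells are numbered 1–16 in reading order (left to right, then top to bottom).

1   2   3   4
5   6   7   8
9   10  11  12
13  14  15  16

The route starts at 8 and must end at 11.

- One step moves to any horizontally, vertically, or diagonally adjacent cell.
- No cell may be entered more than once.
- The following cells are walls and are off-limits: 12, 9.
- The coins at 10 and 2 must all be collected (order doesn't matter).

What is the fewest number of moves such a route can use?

Any route passes through 10 and 2 in some order between 8 and 11. Summing Chebyshev distances along each leg and taking the cheapest ordering (8 → 2 → 10 → 11) gives a lower bound of 2 + 2 + 1 = 5 moves.
A route of 5 moves achieves this: 8 → 3 → 2 → 5 → 10 → 11.
Since 5 matches the lower bound, it is optimal.

5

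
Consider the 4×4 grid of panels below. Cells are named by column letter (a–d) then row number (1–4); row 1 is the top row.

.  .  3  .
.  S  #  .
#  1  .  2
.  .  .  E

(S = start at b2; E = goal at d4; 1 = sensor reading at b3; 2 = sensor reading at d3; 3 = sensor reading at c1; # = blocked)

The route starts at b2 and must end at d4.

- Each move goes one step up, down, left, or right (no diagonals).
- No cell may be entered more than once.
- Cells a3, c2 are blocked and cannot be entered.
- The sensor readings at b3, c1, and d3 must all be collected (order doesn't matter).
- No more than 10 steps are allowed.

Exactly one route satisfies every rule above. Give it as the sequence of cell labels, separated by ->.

b2 -> b1 -> c1 -> d1 -> d2 -> d3 -> c3 -> b3 -> b4 -> c4 -> d4

The 10-move cap with required stops at b3, c1, d3 leaves no slack for detours.
Route from b2: up 1 to b1, right 2 to d1, down 2 to d3, left 2 to b3, down 1 to b4, right 2 to d4 — 10 moves in all.
Check: all required cells visited; 10 ≤ 10 moves.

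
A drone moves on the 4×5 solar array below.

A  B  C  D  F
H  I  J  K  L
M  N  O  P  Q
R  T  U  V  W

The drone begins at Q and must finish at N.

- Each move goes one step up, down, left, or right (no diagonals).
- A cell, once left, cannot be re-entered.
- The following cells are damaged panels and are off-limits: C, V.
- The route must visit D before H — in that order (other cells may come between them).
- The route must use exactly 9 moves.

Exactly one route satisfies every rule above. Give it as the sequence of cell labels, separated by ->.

Q -> L -> F -> D -> K -> J -> I -> H -> M -> N

The waypoints must appear in the order D, H, with no cell reused.
Route from Q: up 2 to F, left 1 to D, down 1 to K, left 3 to H, down 1 to M, right 1 to N — 9 moves in all.
Check: order respected (D at step 3, H at step 7); 9 moves as required.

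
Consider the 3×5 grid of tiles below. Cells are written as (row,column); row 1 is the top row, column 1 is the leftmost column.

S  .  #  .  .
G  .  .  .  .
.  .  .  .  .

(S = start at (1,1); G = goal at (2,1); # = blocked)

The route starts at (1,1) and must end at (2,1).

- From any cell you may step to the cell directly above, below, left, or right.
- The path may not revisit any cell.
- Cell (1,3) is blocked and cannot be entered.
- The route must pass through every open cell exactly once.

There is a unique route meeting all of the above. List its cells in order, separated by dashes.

Need to visit all 14 open cells exactly once, starting at (1,1) and ending at (2,1).
Route from (1,1): right 1 to (1,2), down 1 to (2,2), right 2 to (2,4), up 1 to (1,4), right 1 to (1,5), down 2 to (3,5), left 4 to (3,1), up 1 to (2,1) — 13 moves in all.
Check: all 14 open cells covered.

(1,1) - (1,2) - (2,2) - (2,3) - (2,4) - (1,4) - (1,5) - (2,5) - (3,5) - (3,4) - (3,3) - (3,2) - (3,1) - (2,1)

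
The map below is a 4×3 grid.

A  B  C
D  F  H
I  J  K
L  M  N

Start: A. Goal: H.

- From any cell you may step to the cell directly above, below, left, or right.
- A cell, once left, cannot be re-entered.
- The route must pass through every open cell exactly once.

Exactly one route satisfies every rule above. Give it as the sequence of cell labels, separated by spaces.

A D I L M N K J F B C H

Need to visit all 12 open cells exactly once, starting at A and ending at H.
Route from A: 3× down (reaching L), 2× right (reaching N), up to K, left to J, 2× up (reaching B), right to C, down to H — 11 moves in all.
Check: all 12 open cells covered.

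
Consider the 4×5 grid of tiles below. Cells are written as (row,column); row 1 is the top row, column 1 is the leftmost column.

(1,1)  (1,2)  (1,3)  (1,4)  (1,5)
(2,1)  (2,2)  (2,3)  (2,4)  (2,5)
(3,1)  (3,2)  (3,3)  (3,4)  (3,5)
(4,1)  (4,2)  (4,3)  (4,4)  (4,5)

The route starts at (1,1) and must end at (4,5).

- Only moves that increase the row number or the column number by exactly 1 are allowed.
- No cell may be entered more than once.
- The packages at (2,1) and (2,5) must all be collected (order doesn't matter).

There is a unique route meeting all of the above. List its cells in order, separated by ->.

Moves only go right or down, so the column and row indices never decrease.
Route from (1,1): down 1 to (2,1), right 4 to (2,5), down 2 to (4,5) — 7 moves in all.
Check: all required cells visited.

(1,1) -> (2,1) -> (2,2) -> (2,3) -> (2,4) -> (2,5) -> (3,5) -> (4,5)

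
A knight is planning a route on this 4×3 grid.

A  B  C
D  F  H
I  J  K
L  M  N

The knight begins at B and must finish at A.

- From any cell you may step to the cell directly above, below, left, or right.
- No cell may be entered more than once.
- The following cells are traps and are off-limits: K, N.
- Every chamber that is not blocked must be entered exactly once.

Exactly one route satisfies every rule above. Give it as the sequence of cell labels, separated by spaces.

Need to visit all 10 open cells exactly once, starting at B and ending at A.
Cell H has only two open neighbours (C and F), so the path must pass straight through it: one of those is the cell it's entered from and the other is where it exits.
Route from B: right to C, down to H, left to F, 2× down (reaching M), left to L, 3× up (reaching A) — 9 moves in all.
Check: all 10 open cells covered.

B C H F J M L I D A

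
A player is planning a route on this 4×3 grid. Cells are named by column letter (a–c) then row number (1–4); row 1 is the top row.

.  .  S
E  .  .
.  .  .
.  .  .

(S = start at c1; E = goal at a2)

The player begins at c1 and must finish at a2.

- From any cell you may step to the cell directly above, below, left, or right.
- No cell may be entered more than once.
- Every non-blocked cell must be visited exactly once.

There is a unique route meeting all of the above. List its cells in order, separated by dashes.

c1 - c2 - c3 - c4 - b4 - a4 - a3 - b3 - b2 - b1 - a1 - a2

Need to visit all 12 open cells exactly once, starting at c1 and ending at a2.
Cell a4 has only two open neighbours (a3 and b4), so the path must pass straight through it: one of those is the cell it's entered from and the other is where it exits.
Route from c1: down 3 to c4, left 2 to a4, up 1 to a3, right 1 to b3, up 2 to b1, left 1 to a1, down 1 to a2 — 11 moves in all.
Check: all 12 open cells covered.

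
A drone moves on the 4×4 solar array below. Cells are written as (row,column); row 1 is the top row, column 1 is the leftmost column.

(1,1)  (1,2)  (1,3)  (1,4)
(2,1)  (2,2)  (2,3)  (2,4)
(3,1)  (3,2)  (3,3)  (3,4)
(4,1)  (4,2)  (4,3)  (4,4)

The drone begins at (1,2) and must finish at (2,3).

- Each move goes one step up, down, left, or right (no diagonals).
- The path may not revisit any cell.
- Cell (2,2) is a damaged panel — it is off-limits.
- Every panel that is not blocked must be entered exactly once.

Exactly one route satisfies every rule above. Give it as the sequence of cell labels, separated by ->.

Need to visit all 15 open cells exactly once, starting at (1,2) and ending at (2,3).
Cell (4,1) has only two open neighbours ((3,1) and (4,2)), so the path must pass straight through it: one of those is the cell it's entered from and the other is where it exits.
Route from (1,2): left to (1,1), 3× down (reaching (4,1)), right to (4,2), up to (3,2), right to (3,3), down to (4,3), right to (4,4), 3× up (reaching (1,4)), left to (1,3), down to (2,3) — 14 moves in all.
Check: all 15 open cells covered.

(1,2) -> (1,1) -> (2,1) -> (3,1) -> (4,1) -> (4,2) -> (3,2) -> (3,3) -> (4,3) -> (4,4) -> (3,4) -> (2,4) -> (1,4) -> (1,3) -> (2,3)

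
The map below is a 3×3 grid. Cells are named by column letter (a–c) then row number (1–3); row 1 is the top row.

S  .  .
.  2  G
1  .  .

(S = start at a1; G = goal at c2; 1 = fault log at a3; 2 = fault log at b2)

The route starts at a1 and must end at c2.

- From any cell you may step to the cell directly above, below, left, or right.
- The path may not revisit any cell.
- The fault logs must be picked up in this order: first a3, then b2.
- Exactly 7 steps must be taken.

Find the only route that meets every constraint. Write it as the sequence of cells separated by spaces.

a1 a2 a3 b3 b2 b1 c1 c2

The waypoints must appear in the order a3, b2, with no cell reused.
Route from a1: down 2 to a3, right 1 to b3, up 2 to b1, right 1 to c1, down 1 to c2 — 7 moves in all.
Check: order respected (1 at step 2, 2 at step 4); 7 moves as required.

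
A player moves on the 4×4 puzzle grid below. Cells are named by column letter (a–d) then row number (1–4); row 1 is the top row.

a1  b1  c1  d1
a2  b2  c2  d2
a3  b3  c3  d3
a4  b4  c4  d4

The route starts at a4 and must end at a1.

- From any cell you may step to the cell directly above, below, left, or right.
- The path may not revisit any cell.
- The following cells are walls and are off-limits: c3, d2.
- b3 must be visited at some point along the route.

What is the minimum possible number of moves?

Any route passes through b3 somewhere between a4 and a1. Summing Manhattan distances along the two legs (a4 → b3 → a1) gives a lower bound of 2 + 3 = 5 moves.
A route of 5 moves achieves this: a4 → a3 → b3 → b2 → b1 → a1.
Since 5 matches the lower bound, it is optimal.

5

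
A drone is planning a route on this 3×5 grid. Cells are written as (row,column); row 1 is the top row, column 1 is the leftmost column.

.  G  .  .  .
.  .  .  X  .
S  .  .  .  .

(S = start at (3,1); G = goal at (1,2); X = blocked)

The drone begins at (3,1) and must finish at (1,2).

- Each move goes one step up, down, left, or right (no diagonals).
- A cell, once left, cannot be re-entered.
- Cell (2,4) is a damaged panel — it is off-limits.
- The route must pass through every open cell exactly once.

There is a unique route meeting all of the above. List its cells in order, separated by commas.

Need to visit all 14 open cells exactly once, starting at (3,1) and ending at (1,2).
Cell (1,4) has only two open neighbours ((1,3) and (1,5)), so the path must pass straight through it: one of those is the cell it's entered from and the other is where it exits.
Route from (3,1): right 4 to (3,5), up 2 to (1,5), left 2 to (1,3), down 1 to (2,3), left 2 to (2,1), up 1 to (1,1), right 1 to (1,2) — 13 moves in all.
Check: all 14 open cells covered.

(3,1), (3,2), (3,3), (3,4), (3,5), (2,5), (1,5), (1,4), (1,3), (2,3), (2,2), (2,1), (1,1), (1,2)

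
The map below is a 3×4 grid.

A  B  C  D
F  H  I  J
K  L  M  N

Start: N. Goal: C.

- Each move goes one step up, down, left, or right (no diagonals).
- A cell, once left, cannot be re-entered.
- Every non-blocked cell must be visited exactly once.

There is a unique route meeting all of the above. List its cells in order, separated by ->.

N -> M -> L -> K -> F -> A -> B -> H -> I -> J -> D -> C

Need to visit all 12 open cells exactly once, starting at N and ending at C.
Cell A has only two open neighbours (F and B), so the path must pass straight through it: one of those is the cell it's entered from and the other is where it exits.
Route from N: 3× left (reaching K), 2× up (reaching A), right to B, down to H, 2× right (reaching J), up to D, left to C — 11 moves in all.
Check: all 12 open cells covered.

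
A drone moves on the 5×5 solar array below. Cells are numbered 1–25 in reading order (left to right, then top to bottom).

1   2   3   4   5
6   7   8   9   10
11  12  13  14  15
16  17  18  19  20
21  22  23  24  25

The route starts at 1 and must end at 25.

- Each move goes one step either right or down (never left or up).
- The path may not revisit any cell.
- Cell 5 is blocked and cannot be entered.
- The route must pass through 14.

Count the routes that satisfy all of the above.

30

A right/down-only route from 1 to 25 makes exactly 4 down-moves and 4 right-moves in some order.
With no other constraints that would be C(8,4) = 70 routes.
Split at 14 and multiply the segment counts (each segment already excludes blocked cells): 1→14: 10; 14→25: 3; product = 30.
That gives 30 routes.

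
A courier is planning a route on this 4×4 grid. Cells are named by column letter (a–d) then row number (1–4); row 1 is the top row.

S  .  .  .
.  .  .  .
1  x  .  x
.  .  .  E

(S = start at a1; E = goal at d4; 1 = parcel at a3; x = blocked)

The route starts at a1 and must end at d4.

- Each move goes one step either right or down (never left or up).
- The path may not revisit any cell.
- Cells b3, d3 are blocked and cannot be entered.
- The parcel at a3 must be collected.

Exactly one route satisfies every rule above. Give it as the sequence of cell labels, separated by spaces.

Moves only go right or down, so the column and row indices never decrease.
Route from a1: down 3 to a4, right 3 to d4 — 6 moves in all.
Check: all required cells visited.

a1 a2 a3 a4 b4 c4 d4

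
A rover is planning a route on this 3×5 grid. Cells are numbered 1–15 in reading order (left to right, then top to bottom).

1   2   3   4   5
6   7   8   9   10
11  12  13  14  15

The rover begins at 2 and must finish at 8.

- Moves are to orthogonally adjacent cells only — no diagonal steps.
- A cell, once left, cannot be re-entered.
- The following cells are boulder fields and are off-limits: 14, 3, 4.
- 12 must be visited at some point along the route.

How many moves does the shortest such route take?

4

Any route passes through 12 somewhere between 2 and 8. Summing Manhattan distances along the two legs (2 → 12 → 8) gives a lower bound of 2 + 2 = 4 moves.
A route of 4 moves achieves this: 2 → 7 → 12 → 13 → 8.
Since 4 matches the lower bound, it is optimal.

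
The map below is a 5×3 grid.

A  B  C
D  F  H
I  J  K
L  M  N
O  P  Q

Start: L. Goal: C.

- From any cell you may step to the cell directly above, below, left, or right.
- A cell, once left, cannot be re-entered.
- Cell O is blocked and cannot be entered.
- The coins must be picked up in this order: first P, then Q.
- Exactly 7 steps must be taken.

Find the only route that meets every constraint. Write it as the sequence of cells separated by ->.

L -> M -> P -> Q -> N -> K -> H -> C

The waypoints must appear in the order P, Q, with no cell reused.
Route from L: right 1 to M, down 1 to P, right 1 to Q, up 4 to C — 7 moves in all.
Check: order respected (P at step 2, Q at step 3); 7 moves as required.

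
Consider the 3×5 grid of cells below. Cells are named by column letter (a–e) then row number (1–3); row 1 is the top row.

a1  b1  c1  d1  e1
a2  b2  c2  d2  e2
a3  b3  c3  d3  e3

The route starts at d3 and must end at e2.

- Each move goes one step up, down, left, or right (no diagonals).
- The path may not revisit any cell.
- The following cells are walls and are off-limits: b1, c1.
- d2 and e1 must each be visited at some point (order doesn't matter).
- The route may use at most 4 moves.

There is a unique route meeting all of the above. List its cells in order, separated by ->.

d3 -> d2 -> d1 -> e1 -> e2

The 4-move cap with required stops at d2, e1 leaves no slack for detours.
Route from d3: up 2 to d1, right 1 to e1, down 1 to e2 — 4 moves in all.
Check: all required cells visited; 4 ≤ 4 moves.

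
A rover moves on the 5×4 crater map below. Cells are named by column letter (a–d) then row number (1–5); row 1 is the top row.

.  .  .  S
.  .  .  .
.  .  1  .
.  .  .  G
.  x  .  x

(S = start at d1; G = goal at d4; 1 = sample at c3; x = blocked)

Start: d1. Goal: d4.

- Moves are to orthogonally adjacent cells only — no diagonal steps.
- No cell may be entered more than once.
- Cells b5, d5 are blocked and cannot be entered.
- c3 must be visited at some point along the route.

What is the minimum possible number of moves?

5

Any route passes through c3 somewhere between d1 and d4. Summing Manhattan distances along the two legs (d1 → c3 → d4) gives a lower bound of 3 + 2 = 5 moves.
A route of 5 moves achieves this: d1 → d2 → d3 → c3 → c4 → d4.
Since 5 matches the lower bound, it is optimal.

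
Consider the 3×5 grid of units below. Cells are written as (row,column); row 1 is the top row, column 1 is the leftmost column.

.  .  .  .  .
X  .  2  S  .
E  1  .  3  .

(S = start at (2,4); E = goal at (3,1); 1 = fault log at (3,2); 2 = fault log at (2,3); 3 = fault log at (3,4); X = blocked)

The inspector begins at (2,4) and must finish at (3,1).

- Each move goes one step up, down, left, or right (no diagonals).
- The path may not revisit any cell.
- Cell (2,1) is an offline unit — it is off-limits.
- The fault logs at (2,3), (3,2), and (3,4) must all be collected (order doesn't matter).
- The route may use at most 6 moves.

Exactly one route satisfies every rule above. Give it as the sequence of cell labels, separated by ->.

The budget equals the shortest possible length, so every move has to be on a shortest route through the required cells.
Route from (2,4): down 1 to (3,4), left 1 to (3,3), up 1 to (2,3), left 1 to (2,2), down 1 to (3,2), left 1 to (3,1) — 6 moves in all.
Check: all required cells visited; 6 ≤ 6 moves.

(2,4) -> (3,4) -> (3,3) -> (2,3) -> (2,2) -> (3,2) -> (3,1)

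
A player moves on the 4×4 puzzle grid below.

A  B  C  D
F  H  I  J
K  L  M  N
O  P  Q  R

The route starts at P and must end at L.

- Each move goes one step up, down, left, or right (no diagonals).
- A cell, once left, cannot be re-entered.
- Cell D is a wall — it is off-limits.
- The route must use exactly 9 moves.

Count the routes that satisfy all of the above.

Need simple routes of exactly 9 moves from P to L (Manhattan distance 1, so 4 moves are spent on a detour and 4 undoing it).
Branch systematically from the start, pruning whenever the remaining move budget drops below the Manhattan distance to L or differs from it in parity. Grouping the completions by first move — via O: 5; via Q: 10 (no valid completion starts via L) — and summing: 5 + 10 = 15.
That gives 15 routes.

15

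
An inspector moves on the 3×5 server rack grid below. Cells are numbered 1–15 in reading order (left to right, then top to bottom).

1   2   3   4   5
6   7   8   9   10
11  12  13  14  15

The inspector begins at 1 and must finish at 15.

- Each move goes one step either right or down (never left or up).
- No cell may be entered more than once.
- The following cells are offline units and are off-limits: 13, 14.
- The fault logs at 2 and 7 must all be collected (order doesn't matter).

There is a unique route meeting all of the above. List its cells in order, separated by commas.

1, 2, 7, 8, 9, 10, 15

Moves only go right or down, so the column and row indices never decrease.
Route from 1: right 1 to 2, down 1 to 7, right 3 to 10, down 1 to 15 — 6 moves in all.
Check: all required cells visited.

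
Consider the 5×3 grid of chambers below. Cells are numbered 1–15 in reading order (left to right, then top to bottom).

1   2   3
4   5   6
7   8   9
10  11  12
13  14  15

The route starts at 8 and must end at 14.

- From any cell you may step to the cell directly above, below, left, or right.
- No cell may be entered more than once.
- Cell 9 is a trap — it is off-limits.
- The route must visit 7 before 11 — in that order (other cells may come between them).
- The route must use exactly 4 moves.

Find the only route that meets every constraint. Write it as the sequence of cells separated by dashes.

The waypoints must appear in the order 7, 11, with no cell reused.
Route from 8: left 1 to 7, down 1 to 10, right 1 to 11, down 1 to 14 — 4 moves in all.
Check: order respected (7 at step 1, 11 at step 3); 4 moves as required.

8 - 7 - 10 - 11 - 14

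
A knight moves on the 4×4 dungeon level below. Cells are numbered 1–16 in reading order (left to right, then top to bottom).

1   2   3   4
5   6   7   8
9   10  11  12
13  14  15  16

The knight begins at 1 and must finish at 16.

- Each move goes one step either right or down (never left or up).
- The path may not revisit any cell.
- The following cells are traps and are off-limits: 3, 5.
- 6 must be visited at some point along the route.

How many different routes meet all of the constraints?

6

A right/down-only route from 1 to 16 makes exactly 3 down-moves and 3 right-moves in some order.
With no other constraints that would be C(6,3) = 20 routes.
Split at 6 and multiply the segment counts (each segment already excludes blocked cells): 1→6: 1; 6→16: 6; product = 6.
That gives 6 routes.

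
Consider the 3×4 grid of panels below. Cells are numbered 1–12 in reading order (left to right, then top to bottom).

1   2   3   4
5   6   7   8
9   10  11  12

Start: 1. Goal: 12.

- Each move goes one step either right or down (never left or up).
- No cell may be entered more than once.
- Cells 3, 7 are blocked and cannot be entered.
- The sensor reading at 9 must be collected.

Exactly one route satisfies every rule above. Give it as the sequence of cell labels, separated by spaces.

Moves only go right or down, so the column and row indices never decrease.
Route from 1: 2× down (reaching 9), 3× right (reaching 12) — 5 moves in all.
Check: all required cells visited.

1 5 9 10 11 12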